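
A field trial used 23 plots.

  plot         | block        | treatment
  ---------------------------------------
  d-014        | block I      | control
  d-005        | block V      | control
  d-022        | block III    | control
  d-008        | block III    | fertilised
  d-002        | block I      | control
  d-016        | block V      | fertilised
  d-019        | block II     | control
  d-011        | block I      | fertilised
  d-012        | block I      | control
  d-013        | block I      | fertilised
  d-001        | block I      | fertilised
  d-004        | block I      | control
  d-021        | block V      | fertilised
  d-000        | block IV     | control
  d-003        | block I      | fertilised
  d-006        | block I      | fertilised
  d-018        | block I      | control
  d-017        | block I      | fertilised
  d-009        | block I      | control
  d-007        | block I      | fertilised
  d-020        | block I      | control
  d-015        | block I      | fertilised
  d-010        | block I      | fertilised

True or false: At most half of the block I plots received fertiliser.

'At most half of the block I plots received fertiliser' holds iff |A ∩ B| ≤ |A ∖ B|.
|A| = 16, |A ∩ B| = 9, |A ∖ B| = 7.
9 > 7, so the statement is false.

False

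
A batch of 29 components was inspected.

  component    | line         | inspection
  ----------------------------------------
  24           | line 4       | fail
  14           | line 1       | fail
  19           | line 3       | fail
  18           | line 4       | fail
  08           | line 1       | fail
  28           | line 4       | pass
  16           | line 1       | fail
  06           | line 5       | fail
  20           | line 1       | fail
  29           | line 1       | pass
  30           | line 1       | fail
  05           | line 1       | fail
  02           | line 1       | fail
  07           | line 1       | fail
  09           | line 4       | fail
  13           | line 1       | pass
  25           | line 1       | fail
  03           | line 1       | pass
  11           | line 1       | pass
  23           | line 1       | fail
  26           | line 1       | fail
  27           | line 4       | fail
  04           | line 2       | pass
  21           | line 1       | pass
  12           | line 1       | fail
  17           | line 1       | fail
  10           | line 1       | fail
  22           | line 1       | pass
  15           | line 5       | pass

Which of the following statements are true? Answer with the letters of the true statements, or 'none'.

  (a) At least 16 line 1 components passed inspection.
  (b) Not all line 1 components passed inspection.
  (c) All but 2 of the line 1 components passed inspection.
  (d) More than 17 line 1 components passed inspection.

|A| = 20, |A ∩ B| = 6, |A ∖ B| = 14.
(a) |A ∩ B| ≥ 16: fails.
(b) A ⊄ B (|A ∖ B| ≥ 1): holds.
(c) |A ∖ B| = 2: fails.
(d) |A ∩ B| > 17: fails.

(b)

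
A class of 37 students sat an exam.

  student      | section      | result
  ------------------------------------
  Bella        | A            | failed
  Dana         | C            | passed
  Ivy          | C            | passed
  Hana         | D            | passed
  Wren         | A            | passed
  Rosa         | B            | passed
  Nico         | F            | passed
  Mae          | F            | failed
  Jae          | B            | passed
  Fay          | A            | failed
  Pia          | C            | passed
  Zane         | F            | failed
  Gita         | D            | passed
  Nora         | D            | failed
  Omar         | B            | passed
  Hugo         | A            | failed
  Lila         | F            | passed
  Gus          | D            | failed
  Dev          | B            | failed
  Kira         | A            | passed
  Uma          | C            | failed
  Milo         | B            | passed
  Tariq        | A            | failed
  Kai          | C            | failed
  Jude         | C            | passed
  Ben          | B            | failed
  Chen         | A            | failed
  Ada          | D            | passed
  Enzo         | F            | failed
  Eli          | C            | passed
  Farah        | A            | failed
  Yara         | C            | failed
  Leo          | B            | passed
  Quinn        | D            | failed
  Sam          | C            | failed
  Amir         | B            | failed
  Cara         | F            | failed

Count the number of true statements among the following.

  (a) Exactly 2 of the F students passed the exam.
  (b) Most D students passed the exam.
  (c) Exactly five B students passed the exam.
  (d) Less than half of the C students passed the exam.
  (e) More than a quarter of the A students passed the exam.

(a) F: |A| = 6, |A ∩ B| = 2; needs |A ∩ B| = 2 — true.
(b) D: |A| = 6, |A ∩ B| = 3; needs |A ∩ B| > |A ∖ B| — false.
(c) B: |A| = 8, |A ∩ B| = 5; needs |A ∩ B| = 5 — true.
(d) C: |A| = 9, |A ∩ B| = 5; needs |A ∩ B| < |A ∖ B| — false.
(e) A: |A| = 8, |A ∩ B| = 2; needs |A ∩ B| / |A| > 1/4 — false.

2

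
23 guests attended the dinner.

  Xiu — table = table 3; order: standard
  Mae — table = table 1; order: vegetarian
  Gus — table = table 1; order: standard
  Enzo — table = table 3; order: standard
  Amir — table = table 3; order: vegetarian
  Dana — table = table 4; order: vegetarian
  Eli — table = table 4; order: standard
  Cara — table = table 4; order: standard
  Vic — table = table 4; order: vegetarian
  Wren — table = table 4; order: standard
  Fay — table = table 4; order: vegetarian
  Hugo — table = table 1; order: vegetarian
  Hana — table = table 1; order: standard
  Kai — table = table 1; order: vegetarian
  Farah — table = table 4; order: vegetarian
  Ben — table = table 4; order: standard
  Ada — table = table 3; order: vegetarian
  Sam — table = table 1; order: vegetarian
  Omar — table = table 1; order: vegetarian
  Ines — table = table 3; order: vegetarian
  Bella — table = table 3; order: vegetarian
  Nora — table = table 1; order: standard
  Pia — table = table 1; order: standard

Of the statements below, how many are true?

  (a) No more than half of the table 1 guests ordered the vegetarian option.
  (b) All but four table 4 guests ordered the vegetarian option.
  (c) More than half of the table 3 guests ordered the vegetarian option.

(a) table 1: |A| = 9, |A ∩ B| = 5; needs |A ∩ B| ≤ |A ∖ B| — false.
(b) table 4: |A| = 8, |A ∩ B| = 4; needs |A ∖ B| = 4 — true.
(c) table 3: |A| = 6, |A ∩ B| = 4; needs |A ∩ B| > |A ∖ B| — true.

2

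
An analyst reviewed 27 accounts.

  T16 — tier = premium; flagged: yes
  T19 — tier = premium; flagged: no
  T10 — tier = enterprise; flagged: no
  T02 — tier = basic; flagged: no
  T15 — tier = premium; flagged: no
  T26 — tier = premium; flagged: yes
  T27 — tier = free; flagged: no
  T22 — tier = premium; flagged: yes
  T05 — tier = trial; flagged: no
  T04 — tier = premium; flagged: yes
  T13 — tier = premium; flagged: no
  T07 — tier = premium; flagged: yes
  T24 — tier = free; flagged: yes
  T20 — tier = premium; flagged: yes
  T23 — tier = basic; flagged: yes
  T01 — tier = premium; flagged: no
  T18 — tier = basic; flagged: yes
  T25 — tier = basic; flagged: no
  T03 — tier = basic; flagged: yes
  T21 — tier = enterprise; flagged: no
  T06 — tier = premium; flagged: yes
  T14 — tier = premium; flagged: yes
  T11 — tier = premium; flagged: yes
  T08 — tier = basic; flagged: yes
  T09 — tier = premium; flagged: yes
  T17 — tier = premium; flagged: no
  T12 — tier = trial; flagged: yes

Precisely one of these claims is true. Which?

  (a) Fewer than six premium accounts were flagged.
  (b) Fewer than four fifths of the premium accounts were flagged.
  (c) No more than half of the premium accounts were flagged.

|A| = 15, |A ∩ B| = 10, |A ∖ B| = 5.
(a) requires |A ∩ B| < 6: false.
(b) requires |A ∩ B| / |A| < 4/5: true.
(c) requires |A ∩ B| ≤ |A ∖ B|: false.

(b)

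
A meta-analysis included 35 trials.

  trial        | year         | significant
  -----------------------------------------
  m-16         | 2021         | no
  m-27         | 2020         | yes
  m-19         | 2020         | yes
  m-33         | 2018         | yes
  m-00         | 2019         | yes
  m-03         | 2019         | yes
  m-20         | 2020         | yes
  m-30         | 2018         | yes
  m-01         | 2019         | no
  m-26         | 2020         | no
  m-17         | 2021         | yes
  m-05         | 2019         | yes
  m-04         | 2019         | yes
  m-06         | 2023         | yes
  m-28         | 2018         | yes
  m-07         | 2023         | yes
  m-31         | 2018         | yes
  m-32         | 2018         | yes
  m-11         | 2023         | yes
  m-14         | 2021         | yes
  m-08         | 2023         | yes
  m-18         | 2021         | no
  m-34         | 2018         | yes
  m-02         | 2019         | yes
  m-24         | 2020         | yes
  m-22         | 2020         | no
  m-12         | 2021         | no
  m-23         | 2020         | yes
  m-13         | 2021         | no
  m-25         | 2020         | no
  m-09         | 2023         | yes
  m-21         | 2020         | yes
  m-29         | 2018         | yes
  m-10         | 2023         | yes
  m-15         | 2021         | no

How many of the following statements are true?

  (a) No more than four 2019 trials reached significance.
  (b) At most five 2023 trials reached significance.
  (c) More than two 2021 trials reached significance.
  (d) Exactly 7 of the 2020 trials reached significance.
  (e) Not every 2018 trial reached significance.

(a) 2019: |A| = 6, |A ∩ B| = 5; needs |A ∩ B| ≤ 4 — false.
(b) 2023: |A| = 6, |A ∩ B| = 6; needs |A ∩ B| ≤ 5 — false.
(c) 2021: |A| = 7, |A ∩ B| = 2; needs |A ∩ B| > 2 — false.
(d) 2020: |A| = 9, |A ∩ B| = 6; needs |A ∩ B| = 7 — false.
(e) 2018: |A| = 7, |A ∩ B| = 7; needs A ⊄ B (|A ∖ B| ≥ 1) — false.

0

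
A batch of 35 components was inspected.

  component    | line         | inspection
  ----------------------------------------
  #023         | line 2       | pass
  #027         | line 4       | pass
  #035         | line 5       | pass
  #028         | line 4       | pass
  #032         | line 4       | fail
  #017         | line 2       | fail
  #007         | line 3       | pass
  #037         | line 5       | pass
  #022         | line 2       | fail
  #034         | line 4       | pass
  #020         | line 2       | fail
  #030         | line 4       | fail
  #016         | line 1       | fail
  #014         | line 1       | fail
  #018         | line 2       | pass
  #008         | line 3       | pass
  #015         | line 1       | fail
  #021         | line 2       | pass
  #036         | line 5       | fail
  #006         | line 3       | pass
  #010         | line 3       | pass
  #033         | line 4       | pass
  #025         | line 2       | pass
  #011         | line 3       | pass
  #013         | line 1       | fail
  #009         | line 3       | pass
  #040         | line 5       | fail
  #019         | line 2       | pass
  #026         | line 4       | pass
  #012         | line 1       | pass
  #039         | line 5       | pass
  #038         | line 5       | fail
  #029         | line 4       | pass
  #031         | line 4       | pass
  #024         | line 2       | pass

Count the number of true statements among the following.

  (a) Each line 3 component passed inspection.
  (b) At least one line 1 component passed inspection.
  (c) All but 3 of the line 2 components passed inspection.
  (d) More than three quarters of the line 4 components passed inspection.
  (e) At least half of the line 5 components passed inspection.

(a) line 3: |A| = 6, |A ∩ B| = 6; needs A ⊆ B, i.e. every element of A is in B (|A ∖ B| = 0) — true.
(b) line 1: |A| = 5, |A ∩ B| = 1; needs A ∩ B ≠ ∅ (|A ∩ B| ≥ 1) — true.
(c) line 2: |A| = 9, |A ∩ B| = 6; needs |A ∖ B| = 3 — true.
(d) line 4: |A| = 9, |A ∩ B| = 7; needs |A ∩ B| / |A| > 3/4 — true.
(e) line 5: |A| = 6, |A ∩ B| = 3; needs |A ∩ B| ≥ |A ∖ B| — true.

5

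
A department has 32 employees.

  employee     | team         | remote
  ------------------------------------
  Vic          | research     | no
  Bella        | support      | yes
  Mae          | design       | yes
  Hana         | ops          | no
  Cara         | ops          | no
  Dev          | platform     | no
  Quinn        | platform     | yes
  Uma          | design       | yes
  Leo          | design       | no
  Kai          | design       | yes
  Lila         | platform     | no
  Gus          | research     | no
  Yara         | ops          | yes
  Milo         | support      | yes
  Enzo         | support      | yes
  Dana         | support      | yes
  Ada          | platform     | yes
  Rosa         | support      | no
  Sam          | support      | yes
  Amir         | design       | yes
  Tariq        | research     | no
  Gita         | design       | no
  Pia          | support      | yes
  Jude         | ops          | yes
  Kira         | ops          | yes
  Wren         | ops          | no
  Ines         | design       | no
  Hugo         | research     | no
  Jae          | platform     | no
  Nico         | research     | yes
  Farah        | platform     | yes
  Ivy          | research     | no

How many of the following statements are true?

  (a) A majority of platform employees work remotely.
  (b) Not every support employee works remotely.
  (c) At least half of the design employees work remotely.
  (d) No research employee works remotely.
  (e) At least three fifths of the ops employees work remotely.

2

(a) platform: |A| = 6, |A ∩ B| = 3; needs |A ∩ B| > |A ∖ B| — false.
(b) support: |A| = 7, |A ∩ B| = 6; needs A ⊄ B (|A ∖ B| ≥ 1) — true.
(c) design: |A| = 7, |A ∩ B| = 4; needs |A ∩ B| ≥ |A ∖ B| — true.
(d) research: |A| = 6, |A ∩ B| = 1; needs A ∩ B = ∅ (|A ∩ B| = 0) — false.
(e) ops: |A| = 6, |A ∩ B| = 3; needs |A ∩ B| / |A| ≥ 3/5 — false.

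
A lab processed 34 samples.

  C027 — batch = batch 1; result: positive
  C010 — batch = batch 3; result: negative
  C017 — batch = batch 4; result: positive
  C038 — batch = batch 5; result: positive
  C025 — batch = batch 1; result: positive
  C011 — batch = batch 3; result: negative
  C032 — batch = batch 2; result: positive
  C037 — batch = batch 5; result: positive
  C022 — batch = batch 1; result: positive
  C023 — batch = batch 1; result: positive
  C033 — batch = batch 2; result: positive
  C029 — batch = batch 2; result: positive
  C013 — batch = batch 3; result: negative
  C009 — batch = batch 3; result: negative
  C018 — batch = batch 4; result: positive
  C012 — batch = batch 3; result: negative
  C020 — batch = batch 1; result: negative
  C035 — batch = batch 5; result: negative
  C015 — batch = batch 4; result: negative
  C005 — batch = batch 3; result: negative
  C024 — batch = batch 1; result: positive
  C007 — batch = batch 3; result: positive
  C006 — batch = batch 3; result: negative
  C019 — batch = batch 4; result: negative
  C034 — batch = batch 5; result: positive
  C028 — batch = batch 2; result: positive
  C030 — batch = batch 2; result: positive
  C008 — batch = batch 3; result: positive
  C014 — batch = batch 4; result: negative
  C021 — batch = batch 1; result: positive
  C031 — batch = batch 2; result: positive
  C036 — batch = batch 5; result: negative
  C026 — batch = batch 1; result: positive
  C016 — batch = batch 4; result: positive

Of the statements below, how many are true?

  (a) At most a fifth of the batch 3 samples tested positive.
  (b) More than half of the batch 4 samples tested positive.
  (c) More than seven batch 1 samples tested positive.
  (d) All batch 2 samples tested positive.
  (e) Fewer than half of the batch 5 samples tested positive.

1

(a) batch 3: |A| = 9, |A ∩ B| = 2; needs |A ∩ B| / |A| ≤ 1/5 — false.
(b) batch 4: |A| = 6, |A ∩ B| = 3; needs |A ∩ B| > |A ∖ B| — false.
(c) batch 1: |A| = 8, |A ∩ B| = 7; needs |A ∩ B| > 7 — false.
(d) batch 2: |A| = 6, |A ∩ B| = 6; needs A ⊆ B, i.e. every element of A is in B (|A ∖ B| = 0) — true.
(e) batch 5: |A| = 5, |A ∩ B| = 3; needs |A ∩ B| < |A ∖ B| — false.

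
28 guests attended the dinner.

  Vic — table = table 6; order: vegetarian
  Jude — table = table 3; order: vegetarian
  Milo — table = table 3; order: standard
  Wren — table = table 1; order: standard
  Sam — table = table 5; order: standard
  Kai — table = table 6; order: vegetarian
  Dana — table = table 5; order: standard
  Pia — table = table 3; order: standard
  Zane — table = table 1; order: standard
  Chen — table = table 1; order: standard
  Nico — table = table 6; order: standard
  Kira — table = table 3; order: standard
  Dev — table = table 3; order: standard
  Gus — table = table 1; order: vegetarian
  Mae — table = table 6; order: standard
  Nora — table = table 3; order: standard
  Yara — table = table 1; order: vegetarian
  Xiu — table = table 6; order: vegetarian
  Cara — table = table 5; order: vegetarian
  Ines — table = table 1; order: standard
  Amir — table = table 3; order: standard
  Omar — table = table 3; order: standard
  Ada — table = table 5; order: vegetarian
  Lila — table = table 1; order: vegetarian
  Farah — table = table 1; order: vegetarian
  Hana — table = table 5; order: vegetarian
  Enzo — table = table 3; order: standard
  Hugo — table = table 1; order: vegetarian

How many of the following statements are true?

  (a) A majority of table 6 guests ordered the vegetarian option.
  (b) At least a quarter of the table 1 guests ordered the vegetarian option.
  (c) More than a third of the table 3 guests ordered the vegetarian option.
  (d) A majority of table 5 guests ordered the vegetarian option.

3

(a) table 6: |A| = 5, |A ∩ B| = 3; needs |A ∩ B| > |A ∖ B| — true.
(b) table 1: |A| = 9, |A ∩ B| = 5; needs |A ∩ B| / |A| ≥ 1/4 — true.
(c) table 3: |A| = 9, |A ∩ B| = 1; needs |A ∩ B| / |A| > 1/3 — false.
(d) table 5: |A| = 5, |A ∩ B| = 3; needs |A ∩ B| > |A ∖ B| — true.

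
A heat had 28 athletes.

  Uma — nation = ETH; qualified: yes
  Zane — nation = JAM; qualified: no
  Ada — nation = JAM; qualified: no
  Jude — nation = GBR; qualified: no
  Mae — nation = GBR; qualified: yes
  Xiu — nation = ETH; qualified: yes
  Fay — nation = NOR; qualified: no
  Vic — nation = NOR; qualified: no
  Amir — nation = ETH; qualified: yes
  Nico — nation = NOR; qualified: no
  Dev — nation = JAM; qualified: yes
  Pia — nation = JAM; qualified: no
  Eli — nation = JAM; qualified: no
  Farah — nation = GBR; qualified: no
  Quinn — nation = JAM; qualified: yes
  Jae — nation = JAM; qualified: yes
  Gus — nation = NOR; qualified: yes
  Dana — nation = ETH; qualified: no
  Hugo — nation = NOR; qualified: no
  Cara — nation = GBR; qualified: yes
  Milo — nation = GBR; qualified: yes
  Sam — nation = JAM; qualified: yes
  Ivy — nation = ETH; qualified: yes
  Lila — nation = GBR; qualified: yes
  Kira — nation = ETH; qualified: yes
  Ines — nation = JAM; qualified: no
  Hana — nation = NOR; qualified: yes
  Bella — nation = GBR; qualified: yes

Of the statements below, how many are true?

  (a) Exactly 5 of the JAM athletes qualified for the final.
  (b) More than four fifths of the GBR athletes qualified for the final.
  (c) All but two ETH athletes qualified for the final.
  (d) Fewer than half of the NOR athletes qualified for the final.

(a) JAM: |A| = 9, |A ∩ B| = 4; needs |A ∩ B| = 5 — false.
(b) GBR: |A| = 7, |A ∩ B| = 5; needs |A ∩ B| / |A| > 4/5 — false.
(c) ETH: |A| = 6, |A ∩ B| = 5; needs |A ∖ B| = 2 — false.
(d) NOR: |A| = 6, |A ∩ B| = 2; needs |A ∩ B| < |A ∖ B| — true.

1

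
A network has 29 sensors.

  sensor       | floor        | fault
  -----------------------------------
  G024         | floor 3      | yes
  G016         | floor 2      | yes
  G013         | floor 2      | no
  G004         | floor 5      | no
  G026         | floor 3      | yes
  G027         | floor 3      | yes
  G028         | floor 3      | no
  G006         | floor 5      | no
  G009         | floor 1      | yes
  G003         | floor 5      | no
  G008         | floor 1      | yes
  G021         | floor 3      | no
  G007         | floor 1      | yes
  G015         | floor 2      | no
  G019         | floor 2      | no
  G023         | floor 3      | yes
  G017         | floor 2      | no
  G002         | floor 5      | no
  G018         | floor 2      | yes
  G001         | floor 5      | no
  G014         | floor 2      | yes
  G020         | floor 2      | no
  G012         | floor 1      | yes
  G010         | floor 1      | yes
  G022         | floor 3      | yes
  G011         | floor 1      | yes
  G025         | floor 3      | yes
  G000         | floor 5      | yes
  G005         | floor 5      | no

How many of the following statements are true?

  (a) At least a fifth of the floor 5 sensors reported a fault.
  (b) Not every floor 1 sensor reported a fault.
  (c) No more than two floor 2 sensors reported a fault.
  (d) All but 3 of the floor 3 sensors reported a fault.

(a) floor 5: |A| = 7, |A ∩ B| = 1; needs |A ∩ B| / |A| ≥ 1/5 — false.
(b) floor 1: |A| = 6, |A ∩ B| = 6; needs A ⊄ B (|A ∖ B| ≥ 1) — false.
(c) floor 2: |A| = 8, |A ∩ B| = 3; needs |A ∩ B| ≤ 2 — false.
(d) floor 3: |A| = 8, |A ∩ B| = 6; needs |A ∖ B| = 3 — false.

0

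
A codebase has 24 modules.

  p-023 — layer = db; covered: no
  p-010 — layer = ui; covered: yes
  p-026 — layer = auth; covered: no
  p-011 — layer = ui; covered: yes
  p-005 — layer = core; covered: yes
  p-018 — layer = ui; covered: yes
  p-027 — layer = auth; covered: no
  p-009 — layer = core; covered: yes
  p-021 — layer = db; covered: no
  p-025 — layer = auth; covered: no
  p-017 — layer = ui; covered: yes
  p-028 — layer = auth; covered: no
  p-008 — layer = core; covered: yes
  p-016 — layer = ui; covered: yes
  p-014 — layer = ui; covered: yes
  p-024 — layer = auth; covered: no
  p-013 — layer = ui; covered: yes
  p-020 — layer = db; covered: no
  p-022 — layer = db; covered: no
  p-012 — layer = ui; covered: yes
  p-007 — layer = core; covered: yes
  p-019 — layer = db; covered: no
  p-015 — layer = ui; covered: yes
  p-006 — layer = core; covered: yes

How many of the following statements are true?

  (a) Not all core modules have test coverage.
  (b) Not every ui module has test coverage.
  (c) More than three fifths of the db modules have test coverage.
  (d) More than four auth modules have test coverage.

0

(a) core: |A| = 5, |A ∩ B| = 5; needs A ⊄ B (|A ∖ B| ≥ 1) — false.
(b) ui: |A| = 9, |A ∩ B| = 9; needs A ⊄ B (|A ∖ B| ≥ 1) — false.
(c) db: |A| = 5, |A ∩ B| = 0; needs |A ∩ B| / |A| > 3/5 — false.
(d) auth: |A| = 5, |A ∩ B| = 0; needs |A ∩ B| > 4 — false.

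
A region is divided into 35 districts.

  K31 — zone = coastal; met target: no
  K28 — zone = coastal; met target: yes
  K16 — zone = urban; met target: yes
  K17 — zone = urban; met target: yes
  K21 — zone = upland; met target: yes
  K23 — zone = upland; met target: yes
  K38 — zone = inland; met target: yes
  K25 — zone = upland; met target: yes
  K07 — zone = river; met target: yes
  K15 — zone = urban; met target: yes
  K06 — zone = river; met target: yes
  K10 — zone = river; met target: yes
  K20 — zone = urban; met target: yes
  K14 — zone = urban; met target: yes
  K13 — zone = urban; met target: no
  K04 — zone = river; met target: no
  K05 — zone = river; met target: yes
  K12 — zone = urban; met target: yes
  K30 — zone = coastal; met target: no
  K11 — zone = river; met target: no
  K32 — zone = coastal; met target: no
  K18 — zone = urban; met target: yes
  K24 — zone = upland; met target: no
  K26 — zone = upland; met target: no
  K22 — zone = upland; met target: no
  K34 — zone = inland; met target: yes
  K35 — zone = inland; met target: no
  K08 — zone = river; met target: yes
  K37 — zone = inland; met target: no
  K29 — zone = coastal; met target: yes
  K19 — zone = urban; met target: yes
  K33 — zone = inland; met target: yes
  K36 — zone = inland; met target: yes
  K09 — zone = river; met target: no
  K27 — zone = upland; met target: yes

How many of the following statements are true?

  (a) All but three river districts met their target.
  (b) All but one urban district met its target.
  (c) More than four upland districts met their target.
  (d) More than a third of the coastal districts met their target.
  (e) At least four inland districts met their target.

4

(a) river: |A| = 8, |A ∩ B| = 5; needs |A ∖ B| = 3 — true.
(b) urban: |A| = 9, |A ∩ B| = 8; needs |A ∖ B| = 1 — true.
(c) upland: |A| = 7, |A ∩ B| = 4; needs |A ∩ B| > 4 — false.
(d) coastal: |A| = 5, |A ∩ B| = 2; needs |A ∩ B| / |A| > 1/3 — true.
(e) inland: |A| = 6, |A ∩ B| = 4; needs |A ∩ B| ≥ 4 — true.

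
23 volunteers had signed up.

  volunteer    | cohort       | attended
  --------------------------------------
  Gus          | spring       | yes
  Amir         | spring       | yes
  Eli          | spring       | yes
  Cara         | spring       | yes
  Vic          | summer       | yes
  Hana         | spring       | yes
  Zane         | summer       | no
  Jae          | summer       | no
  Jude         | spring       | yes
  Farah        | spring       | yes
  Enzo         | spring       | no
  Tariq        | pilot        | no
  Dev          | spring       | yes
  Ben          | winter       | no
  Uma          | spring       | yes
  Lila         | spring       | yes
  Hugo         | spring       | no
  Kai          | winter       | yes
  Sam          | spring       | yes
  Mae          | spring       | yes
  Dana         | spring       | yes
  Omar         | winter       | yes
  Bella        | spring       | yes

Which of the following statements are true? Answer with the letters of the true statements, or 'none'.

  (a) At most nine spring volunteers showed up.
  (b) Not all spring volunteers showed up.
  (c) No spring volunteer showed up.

(b)

|A| = 16, |A ∩ B| = 14, |A ∖ B| = 2.
(a) |A ∩ B| ≤ 9: fails.
(b) A ⊄ B (|A ∖ B| ≥ 1): holds.
(c) A ∩ B = ∅ (|A ∩ B| = 0): fails.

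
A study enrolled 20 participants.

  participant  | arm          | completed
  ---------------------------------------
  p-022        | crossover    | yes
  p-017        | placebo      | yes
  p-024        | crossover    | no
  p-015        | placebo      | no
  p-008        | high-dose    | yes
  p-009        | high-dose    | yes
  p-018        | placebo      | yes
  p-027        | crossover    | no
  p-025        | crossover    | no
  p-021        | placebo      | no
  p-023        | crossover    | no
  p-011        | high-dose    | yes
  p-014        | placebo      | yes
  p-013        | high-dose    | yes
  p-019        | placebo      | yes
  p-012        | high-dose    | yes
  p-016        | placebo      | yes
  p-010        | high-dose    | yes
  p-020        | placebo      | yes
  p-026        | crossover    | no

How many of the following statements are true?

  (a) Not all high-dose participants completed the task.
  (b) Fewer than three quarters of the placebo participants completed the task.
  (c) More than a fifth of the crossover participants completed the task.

0

(a) high-dose: |A| = 6, |A ∩ B| = 6; needs A ⊄ B (|A ∖ B| ≥ 1) — false.
(b) placebo: |A| = 8, |A ∩ B| = 6; needs |A ∩ B| / |A| < 3/4 — false.
(c) crossover: |A| = 6, |A ∩ B| = 1; needs |A ∩ B| / |A| > 1/5 — false.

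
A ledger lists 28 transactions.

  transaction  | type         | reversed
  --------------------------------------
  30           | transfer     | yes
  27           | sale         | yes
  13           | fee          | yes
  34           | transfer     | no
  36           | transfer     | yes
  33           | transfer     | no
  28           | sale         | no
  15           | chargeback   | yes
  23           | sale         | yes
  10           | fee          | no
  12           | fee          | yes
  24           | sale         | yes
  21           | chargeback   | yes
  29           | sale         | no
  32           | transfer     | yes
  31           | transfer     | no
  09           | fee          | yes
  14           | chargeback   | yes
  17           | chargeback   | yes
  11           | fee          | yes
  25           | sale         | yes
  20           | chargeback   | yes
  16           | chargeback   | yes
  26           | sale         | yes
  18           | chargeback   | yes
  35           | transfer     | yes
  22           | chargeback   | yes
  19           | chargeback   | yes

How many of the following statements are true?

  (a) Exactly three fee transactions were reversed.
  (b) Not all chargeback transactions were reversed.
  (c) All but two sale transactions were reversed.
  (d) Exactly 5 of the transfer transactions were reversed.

(a) fee: |A| = 5, |A ∩ B| = 4; needs |A ∩ B| = 3 — false.
(b) chargeback: |A| = 9, |A ∩ B| = 9; needs A ⊄ B (|A ∖ B| ≥ 1) — false.
(c) sale: |A| = 7, |A ∩ B| = 5; needs |A ∖ B| = 2 — true.
(d) transfer: |A| = 7, |A ∩ B| = 4; needs |A ∩ B| = 5 — false.

1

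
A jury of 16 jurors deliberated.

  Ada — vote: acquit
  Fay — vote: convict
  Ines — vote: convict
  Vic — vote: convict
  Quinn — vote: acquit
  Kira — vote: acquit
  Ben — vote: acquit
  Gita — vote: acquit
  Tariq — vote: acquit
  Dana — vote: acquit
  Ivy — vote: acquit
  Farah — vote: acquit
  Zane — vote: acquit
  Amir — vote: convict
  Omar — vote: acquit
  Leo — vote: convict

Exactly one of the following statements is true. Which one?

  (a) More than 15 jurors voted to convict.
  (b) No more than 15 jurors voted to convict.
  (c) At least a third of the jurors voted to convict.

(b)

|A| = 16, |A ∩ B| = 5, |A ∖ B| = 11.
(a) requires |A ∩ B| > 15: false.
(b) requires |A ∩ B| ≤ 15: true.
(c) requires |A ∩ B| / |A| ≥ 1/3: false.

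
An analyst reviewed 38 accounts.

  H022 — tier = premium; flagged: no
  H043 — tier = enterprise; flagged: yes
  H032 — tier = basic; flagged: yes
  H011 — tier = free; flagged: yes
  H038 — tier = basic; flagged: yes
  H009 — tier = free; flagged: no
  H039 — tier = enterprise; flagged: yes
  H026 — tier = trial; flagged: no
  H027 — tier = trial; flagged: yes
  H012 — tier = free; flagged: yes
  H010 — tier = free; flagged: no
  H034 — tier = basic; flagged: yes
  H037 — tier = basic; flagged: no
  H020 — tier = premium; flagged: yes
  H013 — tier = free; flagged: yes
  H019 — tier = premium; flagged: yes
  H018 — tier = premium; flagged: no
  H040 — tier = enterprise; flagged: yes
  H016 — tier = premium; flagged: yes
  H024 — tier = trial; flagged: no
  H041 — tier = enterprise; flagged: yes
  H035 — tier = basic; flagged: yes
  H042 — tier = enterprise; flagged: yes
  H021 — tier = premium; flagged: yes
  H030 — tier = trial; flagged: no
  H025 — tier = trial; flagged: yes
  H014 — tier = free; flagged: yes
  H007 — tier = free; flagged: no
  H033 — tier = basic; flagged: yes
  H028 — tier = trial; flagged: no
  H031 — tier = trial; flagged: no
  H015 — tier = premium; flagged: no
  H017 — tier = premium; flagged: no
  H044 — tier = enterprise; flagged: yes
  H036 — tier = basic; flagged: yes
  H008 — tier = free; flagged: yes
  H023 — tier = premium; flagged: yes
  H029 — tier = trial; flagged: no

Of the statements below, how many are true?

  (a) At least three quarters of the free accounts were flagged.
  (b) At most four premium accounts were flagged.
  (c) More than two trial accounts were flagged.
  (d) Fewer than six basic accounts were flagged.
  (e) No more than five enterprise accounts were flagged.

(a) free: |A| = 8, |A ∩ B| = 5; needs |A ∩ B| / |A| ≥ 3/4 — false.
(b) premium: |A| = 9, |A ∩ B| = 5; needs |A ∩ B| ≤ 4 — false.
(c) trial: |A| = 8, |A ∩ B| = 2; needs |A ∩ B| > 2 — false.
(d) basic: |A| = 7, |A ∩ B| = 6; needs |A ∩ B| < 6 — false.
(e) enterprise: |A| = 6, |A ∩ B| = 6; needs |A ∩ B| ≤ 5 — false.

0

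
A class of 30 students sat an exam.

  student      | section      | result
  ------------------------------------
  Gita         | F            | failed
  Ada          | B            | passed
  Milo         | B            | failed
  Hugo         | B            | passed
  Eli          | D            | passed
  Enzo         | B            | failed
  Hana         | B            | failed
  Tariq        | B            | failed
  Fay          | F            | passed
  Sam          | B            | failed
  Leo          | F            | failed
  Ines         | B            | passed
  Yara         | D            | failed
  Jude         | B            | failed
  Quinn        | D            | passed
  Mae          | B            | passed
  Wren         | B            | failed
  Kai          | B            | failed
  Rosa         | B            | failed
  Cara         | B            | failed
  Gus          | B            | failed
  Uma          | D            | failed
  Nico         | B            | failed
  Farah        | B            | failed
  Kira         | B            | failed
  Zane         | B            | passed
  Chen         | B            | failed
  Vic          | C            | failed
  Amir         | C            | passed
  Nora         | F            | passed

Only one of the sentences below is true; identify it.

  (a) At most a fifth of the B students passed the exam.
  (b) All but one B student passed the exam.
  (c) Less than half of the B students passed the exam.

(c)

|A| = 20, |A ∩ B| = 5, |A ∖ B| = 15.
(a) requires |A ∩ B| / |A| ≤ 1/5: false.
(b) requires |A ∖ B| = 1: false.
(c) requires |A ∩ B| < |A ∖ B|: true.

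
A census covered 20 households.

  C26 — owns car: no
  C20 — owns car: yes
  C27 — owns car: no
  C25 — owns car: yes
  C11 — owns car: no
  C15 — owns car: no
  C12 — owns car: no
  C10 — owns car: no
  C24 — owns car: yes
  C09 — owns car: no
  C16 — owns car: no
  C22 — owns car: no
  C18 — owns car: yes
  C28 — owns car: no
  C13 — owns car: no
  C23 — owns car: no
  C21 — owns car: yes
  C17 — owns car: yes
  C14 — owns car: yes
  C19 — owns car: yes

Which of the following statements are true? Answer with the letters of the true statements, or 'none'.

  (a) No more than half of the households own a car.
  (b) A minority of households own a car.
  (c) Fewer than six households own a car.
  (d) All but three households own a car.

(a), (b)

|A| = 20, |A ∩ B| = 8, |A ∖ B| = 12.
(a) |A ∩ B| ≤ |A ∖ B|: holds.
(b) |A ∩ B| < |A ∖ B|: holds.
(c) |A ∩ B| < 6: fails.
(d) |A ∖ B| = 3: fails.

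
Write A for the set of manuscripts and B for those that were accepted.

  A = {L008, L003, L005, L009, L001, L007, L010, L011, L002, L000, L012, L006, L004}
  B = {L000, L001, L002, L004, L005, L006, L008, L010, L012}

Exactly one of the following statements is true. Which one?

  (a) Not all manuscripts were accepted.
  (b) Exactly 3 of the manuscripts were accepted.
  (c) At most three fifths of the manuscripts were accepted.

|A| = 13, |A ∩ B| = 9, |A ∖ B| = 4.
(a) requires A ⊄ B (|A ∖ B| ≥ 1): true.
(b) requires |A ∩ B| = 3: false.
(c) requires |A ∩ B| / |A| ≤ 3/5: false.

(a)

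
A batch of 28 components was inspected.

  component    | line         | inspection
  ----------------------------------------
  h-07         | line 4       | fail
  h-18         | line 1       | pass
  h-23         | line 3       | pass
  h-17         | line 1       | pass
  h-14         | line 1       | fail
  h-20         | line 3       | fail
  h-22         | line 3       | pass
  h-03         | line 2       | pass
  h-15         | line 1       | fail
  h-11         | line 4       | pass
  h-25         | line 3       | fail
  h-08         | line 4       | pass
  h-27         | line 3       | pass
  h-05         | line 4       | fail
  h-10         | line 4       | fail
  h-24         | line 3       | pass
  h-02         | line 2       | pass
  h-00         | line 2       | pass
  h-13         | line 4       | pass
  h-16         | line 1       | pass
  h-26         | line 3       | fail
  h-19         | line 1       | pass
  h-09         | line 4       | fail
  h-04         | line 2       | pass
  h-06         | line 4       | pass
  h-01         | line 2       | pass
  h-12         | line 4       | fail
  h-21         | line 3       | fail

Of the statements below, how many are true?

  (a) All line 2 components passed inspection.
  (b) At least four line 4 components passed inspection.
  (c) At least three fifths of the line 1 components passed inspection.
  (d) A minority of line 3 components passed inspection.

(a) line 2: |A| = 5, |A ∩ B| = 5; needs A ⊆ B, i.e. every element of A is in B (|A ∖ B| = 0) — true.
(b) line 4: |A| = 9, |A ∩ B| = 4; needs |A ∩ B| ≥ 4 — true.
(c) line 1: |A| = 6, |A ∩ B| = 4; needs |A ∩ B| / |A| ≥ 3/5 — true.
(d) line 3: |A| = 8, |A ∩ B| = 4; needs |A ∩ B| < |A ∖ B| — false.

3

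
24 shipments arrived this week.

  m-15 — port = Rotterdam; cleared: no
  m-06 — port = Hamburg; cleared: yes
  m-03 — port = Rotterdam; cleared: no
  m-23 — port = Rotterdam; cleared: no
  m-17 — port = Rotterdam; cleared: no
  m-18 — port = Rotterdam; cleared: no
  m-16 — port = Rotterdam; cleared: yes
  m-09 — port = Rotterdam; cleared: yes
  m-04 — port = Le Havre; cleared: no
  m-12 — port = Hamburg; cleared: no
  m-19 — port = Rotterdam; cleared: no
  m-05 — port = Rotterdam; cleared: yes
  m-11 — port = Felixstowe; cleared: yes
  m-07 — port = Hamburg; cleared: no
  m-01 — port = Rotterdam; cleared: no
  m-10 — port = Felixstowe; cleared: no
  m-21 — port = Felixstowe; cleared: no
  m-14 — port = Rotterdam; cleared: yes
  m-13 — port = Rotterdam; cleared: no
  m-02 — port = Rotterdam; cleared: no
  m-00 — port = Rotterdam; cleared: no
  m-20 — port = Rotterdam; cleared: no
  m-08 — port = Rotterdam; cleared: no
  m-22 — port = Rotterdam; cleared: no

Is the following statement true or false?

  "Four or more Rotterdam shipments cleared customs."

True

Truth condition: |A ∩ B| ≥ 4.
|A| = 17, |A ∩ B| = 4, |A ∖ B| = 13.
|A ∩ B| = 4, so the statement is true.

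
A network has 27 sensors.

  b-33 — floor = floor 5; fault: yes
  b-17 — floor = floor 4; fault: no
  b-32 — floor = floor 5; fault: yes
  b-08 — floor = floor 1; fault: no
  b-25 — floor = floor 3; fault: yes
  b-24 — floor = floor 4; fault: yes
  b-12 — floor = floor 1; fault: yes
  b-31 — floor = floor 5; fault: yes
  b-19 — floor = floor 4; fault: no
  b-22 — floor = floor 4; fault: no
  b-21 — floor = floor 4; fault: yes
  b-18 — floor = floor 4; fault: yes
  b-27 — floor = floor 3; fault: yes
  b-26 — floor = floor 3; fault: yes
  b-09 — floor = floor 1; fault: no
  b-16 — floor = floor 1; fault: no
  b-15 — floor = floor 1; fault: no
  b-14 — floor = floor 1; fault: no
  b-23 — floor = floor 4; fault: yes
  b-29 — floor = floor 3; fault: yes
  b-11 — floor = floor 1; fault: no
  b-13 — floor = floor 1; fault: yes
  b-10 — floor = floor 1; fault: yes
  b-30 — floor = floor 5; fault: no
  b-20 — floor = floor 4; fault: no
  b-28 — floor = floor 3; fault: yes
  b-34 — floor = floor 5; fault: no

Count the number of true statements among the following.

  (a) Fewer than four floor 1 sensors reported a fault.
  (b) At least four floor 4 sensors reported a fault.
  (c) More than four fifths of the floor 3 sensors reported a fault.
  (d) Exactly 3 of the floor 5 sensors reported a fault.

(a) floor 1: |A| = 9, |A ∩ B| = 3; needs |A ∩ B| < 4 — true.
(b) floor 4: |A| = 8, |A ∩ B| = 4; needs |A ∩ B| ≥ 4 — true.
(c) floor 3: |A| = 5, |A ∩ B| = 5; needs |A ∩ B| / |A| > 4/5 — true.
(d) floor 5: |A| = 5, |A ∩ B| = 3; needs |A ∩ B| = 3 — true.

4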